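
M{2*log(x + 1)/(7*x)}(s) -2*pi*csc(pi*s)/(7*s - 7)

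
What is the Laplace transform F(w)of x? w^(-2)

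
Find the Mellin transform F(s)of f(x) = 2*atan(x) -pi*sec(pi*s/2)/s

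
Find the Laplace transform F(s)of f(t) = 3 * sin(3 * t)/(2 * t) 3 * atan(3/s)/2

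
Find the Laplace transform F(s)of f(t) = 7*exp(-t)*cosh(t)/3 7*(s+1)/(3*s*(s+2))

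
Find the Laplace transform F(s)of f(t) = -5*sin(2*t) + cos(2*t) s/(s^2 + 4) - 10/(s^2 + 4)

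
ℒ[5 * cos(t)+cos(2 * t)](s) 5 * s/(s^2+1)+s/(s^2+4)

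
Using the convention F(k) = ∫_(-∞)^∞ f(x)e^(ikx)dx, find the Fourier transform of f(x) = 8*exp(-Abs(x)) 16/(k^2 + 1)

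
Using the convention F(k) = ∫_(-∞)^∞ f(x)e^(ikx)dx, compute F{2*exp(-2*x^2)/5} sqrt(2)*sqrt(pi)*exp(-k^2/8)/5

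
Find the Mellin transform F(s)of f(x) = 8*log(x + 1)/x -8*pi*csc(pi*s)/(s - 1)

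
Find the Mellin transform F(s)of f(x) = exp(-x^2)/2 gamma(s/2)/4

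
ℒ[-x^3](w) -6/w^4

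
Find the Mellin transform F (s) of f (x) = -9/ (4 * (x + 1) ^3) -9 * pi * (s - 2) * (s - 1) / (8 * sin (pi * s) ) 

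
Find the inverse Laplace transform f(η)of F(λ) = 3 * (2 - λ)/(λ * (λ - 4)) -3 * exp(2 * η) * cosh(2 * η)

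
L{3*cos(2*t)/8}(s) 3*s/(8*(s^2+4))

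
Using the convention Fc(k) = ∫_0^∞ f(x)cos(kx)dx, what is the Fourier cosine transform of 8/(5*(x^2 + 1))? 4*pi*exp(-k)/5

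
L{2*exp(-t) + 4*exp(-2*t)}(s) 2/(s + 1) + 4/(s + 2)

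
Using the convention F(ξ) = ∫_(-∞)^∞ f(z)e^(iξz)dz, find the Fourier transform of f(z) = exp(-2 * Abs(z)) 4/(ξ^2 + 4)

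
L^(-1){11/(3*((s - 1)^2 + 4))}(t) 11*exp(t)*sin(2*t)/6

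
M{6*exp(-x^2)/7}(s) 3*gamma(s/2)/7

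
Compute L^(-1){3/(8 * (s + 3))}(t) 3 * exp(-3 * t)/8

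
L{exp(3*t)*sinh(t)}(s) 1/((s - 3)^2 - 1)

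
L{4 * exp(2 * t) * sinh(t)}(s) 4/((s - 2)^2 - 1)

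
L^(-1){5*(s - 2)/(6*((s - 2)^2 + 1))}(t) 5*exp(2*t)*cos(t)/6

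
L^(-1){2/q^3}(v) v^2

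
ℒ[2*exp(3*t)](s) 2/(s - 3)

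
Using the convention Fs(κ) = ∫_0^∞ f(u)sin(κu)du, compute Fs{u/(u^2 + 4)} pi*exp(-2*κ)/2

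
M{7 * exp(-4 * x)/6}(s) 7 * gamma(s)/(6 * 2^(2 * s))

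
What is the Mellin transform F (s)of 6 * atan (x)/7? -3 * pi * sec (pi * s/2)/ (7 * s)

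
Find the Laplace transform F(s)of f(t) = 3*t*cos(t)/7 3*(s^2 - 1)/(7*(s^2 + 1)^2)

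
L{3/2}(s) 3/(2*s)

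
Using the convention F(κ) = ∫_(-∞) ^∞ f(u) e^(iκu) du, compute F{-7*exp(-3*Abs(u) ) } -42/(κ^2 + 9) 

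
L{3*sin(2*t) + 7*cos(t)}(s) 7*s/(s^2 + 1) + 6/(s^2 + 4)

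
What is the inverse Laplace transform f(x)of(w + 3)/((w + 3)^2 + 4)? exp(-3 * x) * cos(2 * x)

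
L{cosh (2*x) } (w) w/ (w^2 - 4) 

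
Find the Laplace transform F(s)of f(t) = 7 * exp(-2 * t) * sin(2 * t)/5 14/(5 * ((s + 2)^2 + 4))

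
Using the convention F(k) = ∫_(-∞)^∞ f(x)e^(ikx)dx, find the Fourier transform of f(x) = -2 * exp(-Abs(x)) -4/(k^2 + 1)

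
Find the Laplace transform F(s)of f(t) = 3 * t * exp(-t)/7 3/(7 * (s + 1)^2)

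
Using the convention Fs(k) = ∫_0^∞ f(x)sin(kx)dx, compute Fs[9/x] 9 * pi/2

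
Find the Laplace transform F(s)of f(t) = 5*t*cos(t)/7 5*(s^2 - 1)/(7*(s^2 + 1)^2)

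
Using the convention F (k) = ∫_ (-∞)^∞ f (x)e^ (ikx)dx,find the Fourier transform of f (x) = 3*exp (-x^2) 3*sqrt (pi)*exp (-k^2/4)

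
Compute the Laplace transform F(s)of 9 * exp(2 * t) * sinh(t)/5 9/(5 * ((s - 2)^2 - 1))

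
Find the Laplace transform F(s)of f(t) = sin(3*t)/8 3/(8*(s^2 + 9))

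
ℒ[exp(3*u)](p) 1/(p - 3)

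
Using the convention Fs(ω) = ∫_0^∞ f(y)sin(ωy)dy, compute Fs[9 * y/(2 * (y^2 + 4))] 9 * pi * exp(-2 * ω)/4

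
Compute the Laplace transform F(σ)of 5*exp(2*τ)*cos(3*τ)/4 5*(σ - 2)/(4*((σ - 2)^2 + 9))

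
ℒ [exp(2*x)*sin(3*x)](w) 3/((w - 2)^2 + 9)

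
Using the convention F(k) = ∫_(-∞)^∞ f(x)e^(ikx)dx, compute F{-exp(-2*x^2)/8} -sqrt(2)*sqrt(pi)*exp(-k^2/8)/16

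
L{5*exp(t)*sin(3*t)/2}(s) 15/(2*((s - 1)^2 + 9))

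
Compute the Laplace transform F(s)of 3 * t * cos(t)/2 3 * (s^2 - 1)/(2 * (s^2 + 1)^2)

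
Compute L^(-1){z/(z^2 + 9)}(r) cos(3*r)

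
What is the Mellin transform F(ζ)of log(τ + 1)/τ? -pi * csc(pi * ζ)/(ζ - 1)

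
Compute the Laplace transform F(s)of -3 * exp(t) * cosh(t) 3 * (1 - s)/(s * (s - 2))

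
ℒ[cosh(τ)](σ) σ/(σ^2 - 1)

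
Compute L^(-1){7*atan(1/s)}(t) 7*sin(t)/t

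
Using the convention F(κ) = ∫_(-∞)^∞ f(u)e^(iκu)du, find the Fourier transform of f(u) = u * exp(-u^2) I * sqrt(pi) * κ * exp(-κ^2/4)/2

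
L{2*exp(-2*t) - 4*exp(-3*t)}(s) 2/(s + 2) - 4/(s + 3)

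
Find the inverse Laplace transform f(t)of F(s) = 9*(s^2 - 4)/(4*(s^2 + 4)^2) 9*t*cos(2*t)/4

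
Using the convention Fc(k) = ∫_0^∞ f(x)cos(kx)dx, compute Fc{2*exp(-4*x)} 8/(k^2 + 16)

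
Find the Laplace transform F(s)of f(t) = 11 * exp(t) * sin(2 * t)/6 11/(3 * ((s - 1)^2 + 4))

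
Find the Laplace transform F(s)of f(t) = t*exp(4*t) (s - 4)^(-2)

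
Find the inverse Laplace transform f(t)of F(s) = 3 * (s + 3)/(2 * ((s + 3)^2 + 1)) 3 * exp(-3 * t) * cos(t)/2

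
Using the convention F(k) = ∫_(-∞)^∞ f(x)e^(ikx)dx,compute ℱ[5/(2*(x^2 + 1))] 5*pi*exp(-Abs(k))/2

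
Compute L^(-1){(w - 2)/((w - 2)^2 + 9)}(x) exp(2*x)*cos(3*x)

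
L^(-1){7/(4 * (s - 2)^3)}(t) 7 * t^2 * exp(2 * t)/8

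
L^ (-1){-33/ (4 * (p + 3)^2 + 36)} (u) -11 * exp (-3 * u) * sin (3 * u)/4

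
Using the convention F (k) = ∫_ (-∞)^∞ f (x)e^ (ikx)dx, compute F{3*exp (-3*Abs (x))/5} 18/ (5*(k^2+9))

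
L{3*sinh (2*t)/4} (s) 3/ (2*(s^2 - 4))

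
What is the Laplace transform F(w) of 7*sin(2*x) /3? 14/(3*(w^2 + 4) ) 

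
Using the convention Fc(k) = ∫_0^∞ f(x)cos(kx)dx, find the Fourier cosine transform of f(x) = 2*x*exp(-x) 2*(1 - k^2)/(k^2 + 1)^2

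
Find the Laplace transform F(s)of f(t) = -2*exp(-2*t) -2/(s + 2)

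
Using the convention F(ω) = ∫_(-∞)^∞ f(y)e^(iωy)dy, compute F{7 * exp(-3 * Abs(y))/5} 42/(5 * (ω^2 + 9))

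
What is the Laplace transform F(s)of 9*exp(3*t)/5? 9/(5*(s - 3))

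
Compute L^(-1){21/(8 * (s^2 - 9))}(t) 7 * sinh(3 * t)/8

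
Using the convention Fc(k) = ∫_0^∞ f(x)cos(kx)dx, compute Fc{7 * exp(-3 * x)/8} 21/(8 * (k^2 + 9))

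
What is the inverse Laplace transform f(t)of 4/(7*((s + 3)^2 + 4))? 2*exp(-3*t)*sin(2*t)/7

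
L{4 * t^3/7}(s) 24/(7 * s^4)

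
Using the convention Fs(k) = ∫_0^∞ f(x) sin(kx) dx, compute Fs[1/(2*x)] pi/4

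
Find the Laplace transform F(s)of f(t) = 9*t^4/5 216/(5*s^5)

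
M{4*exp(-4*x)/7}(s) 2^(2 - 2*s)*gamma(s)/7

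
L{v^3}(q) 6/q^4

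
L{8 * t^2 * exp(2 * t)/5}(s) 16/(5 * (s - 2)^3)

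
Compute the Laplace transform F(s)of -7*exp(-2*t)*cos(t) 7*(-s - 2)/((s + 2)^2 + 1)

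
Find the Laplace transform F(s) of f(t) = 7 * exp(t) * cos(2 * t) 7 * (s - 1) /((s - 1) ^2+4) 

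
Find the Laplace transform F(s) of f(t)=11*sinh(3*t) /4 33/(4*(s^2 - 9) ) 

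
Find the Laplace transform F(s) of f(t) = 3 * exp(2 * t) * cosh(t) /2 3 * (s - 2) /(2 * ((s - 2) ^2 - 1) ) 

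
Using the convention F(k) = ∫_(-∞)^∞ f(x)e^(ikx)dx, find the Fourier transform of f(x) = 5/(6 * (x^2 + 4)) 5 * pi * exp(-2 * Abs(k))/12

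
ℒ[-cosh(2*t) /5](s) -s/(5*s^2 - 20) 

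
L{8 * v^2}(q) 16/q^3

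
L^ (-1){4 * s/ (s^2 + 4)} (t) 4 * cos (2 * t)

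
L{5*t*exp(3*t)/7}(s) 5/(7*(s - 3)^2)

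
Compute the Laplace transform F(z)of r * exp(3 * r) (z - 3)^(-2)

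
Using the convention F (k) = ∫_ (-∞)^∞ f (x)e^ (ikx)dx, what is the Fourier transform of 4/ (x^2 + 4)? 2 * pi * exp (-2 * Abs (k))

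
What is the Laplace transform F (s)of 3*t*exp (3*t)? 3/ (s - 3)^2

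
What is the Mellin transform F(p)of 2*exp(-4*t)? 2^(1 - 2*p)*gamma(p)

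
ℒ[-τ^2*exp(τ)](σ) -2/(σ - 1)^3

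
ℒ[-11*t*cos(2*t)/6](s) 11*(4 - s^2)/(6*(s^2+4)^2)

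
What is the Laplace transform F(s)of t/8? 1/(8*s^2)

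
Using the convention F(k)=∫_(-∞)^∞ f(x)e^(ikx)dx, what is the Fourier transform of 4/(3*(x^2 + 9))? 4*pi*exp(-3*Abs(k))/9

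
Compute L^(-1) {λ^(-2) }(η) η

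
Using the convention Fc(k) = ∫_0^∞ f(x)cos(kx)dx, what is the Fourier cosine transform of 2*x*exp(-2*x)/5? 2*(4 - k^2)/(5*(k^2+4)^2)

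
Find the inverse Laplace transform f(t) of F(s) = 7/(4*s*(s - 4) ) 7*exp(2*t)*sinh(2*t) /8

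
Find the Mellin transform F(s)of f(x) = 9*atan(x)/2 -9*pi*sec(pi*s/2)/(4*s)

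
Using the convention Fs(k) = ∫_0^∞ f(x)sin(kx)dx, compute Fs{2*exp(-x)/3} 2*k/(3*(k^2 + 1))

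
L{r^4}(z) 24/z^5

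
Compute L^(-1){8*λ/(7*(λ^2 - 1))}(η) 8*cosh(η)/7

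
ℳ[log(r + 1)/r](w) -pi*csc(pi*w)/(w - 1)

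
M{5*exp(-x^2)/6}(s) 5*gamma(s/2)/12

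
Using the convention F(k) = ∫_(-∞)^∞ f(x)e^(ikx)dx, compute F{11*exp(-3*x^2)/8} 11*sqrt(3)*sqrt(pi)*exp(-k^2/12)/24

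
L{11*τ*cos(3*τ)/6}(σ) 11*(σ^2 - 9)/(6*(σ^2 + 9)^2)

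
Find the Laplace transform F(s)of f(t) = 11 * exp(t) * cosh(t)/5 11 * (s - 1)/(5 * s * (s - 2))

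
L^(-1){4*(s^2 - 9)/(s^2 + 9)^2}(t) 4*t*cos(3*t)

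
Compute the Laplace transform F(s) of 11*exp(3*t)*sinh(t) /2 11/(2*((s - 3) ^2 - 1) ) 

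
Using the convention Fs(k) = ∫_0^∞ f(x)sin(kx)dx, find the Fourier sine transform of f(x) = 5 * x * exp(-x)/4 5 * k/(2 * (k^2 + 1)^2)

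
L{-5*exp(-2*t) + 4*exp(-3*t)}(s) 4/(s + 3) - 5/(s + 2)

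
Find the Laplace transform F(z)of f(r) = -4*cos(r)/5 -4*z/(5*z^2 + 5)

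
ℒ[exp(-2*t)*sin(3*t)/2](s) 3/(2*((s + 2)^2 + 9))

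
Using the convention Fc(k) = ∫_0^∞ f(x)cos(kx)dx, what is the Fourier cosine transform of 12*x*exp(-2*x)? 12*(4 - k^2)/(k^2 + 4)^2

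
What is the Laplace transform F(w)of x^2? 2/w^3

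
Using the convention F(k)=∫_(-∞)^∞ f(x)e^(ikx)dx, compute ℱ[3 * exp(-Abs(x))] 6/(k^2 + 1)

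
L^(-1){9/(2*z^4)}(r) 3*r^3/4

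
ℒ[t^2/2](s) s^(-3)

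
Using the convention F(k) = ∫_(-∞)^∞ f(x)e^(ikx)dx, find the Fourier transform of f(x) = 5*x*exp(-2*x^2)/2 5*sqrt(2)*I*sqrt(pi)*k*exp(-k^2/8)/16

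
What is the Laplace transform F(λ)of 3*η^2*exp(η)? 6/(λ - 1)^3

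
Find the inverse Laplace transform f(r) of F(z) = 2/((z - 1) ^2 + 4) exp(r)*sin(2*r) 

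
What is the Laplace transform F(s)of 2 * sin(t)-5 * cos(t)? 2/(s^2 + 1)-5 * s/(s^2 + 1)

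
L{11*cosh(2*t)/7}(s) 11*s/(7*(s^2 - 4))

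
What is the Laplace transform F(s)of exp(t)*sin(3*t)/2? 3/(2*((s - 1)^2 + 9))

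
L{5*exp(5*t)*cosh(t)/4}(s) 5*(s - 5)/(4*((s - 5)^2 - 1))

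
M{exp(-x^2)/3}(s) gamma(s/2)/6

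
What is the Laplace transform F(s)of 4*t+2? 2/s+4/s^2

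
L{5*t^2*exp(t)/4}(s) 5/(2*(s - 1)^3)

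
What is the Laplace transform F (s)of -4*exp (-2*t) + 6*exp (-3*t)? 6/ (s + 3) - 4/ (s + 2)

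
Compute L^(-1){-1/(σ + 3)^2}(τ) -τ*exp(-3*τ)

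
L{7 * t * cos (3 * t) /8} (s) 7 * (s^2 - 9) / (8 * (s^2 + 9) ^2) 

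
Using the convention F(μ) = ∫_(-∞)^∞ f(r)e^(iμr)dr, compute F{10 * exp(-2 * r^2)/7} 5 * sqrt(2) * sqrt(pi) * exp(-μ^2/8)/7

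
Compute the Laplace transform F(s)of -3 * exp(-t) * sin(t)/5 -3/(5 * (s + 1)^2 + 5)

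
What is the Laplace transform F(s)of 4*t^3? 24/s^4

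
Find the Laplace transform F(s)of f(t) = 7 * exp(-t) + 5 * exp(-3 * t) 7/(s + 1) + 5/(s + 3)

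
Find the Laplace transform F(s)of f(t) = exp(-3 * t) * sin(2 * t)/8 1/(4 * ((s + 3)^2 + 4))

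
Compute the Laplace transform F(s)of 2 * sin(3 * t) 6/(s^2 + 9)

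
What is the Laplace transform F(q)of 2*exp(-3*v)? 2/(q + 3)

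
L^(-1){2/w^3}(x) x^2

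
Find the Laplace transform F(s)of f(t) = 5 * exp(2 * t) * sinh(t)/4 5/(4 * ((s - 2)^2 - 1))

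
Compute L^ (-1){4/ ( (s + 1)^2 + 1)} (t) 4*exp (-t)*sin (t)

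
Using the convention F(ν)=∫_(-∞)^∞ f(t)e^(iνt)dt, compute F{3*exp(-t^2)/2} 3*sqrt(pi)*exp(-ν^2/4)/2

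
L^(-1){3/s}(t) 3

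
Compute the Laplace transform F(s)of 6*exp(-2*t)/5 6/(5*(s + 2))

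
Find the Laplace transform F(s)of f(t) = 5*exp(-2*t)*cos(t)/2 5*(s + 2)/(2*((s + 2)^2 + 1))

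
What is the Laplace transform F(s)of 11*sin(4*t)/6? 22/(3*(s^2 + 16))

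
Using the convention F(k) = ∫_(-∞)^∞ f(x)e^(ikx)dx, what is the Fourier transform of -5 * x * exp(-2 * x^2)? -5 * sqrt(2) * I * sqrt(pi) * k * exp(-k^2/8)/8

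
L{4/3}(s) 4/(3*s)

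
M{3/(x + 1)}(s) 3*pi*csc(pi*s)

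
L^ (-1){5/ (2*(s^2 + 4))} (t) 5*sin (2*t)/4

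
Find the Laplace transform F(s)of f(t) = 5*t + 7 7/s + 5/s^2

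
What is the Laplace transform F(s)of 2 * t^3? 12/s^4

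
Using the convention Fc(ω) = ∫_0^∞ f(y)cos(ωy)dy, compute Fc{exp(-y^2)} sqrt(pi) * exp(-ω^2/4)/2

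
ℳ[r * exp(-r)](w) gamma(w + 1)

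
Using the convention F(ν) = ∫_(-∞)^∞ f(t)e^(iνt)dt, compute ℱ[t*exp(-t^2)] I*sqrt(pi)*ν*exp(-ν^2/4)/2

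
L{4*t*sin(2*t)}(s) 16*s/(s^2 + 4)^2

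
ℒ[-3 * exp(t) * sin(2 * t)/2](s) -3/((s - 1)^2+4)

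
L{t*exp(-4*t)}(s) (s + 4)^(-2)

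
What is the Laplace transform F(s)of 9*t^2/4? 9/(2*s^3)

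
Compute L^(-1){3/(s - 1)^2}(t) 3*t*exp(t)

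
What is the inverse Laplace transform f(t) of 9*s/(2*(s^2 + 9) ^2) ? 3*t*sin(3*t) /4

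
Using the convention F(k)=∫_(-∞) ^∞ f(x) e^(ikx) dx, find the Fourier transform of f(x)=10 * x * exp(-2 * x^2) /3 5 * sqrt(2) * I * sqrt(pi) * k * exp(-k^2/8) /12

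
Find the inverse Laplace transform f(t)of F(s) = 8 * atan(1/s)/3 8 * sin(t)/(3 * t)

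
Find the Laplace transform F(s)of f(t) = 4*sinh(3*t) 12/(s^2 - 9)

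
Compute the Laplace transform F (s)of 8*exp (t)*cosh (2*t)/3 8*(s - 1)/ (3*( (s - 1)^2-4))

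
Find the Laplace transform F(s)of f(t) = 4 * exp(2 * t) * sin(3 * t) 12/((s - 2)^2 + 9)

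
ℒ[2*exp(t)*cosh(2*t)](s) 2*(s - 1)/((s - 1)^2 - 4)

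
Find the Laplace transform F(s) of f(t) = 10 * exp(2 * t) 10/(s - 2) 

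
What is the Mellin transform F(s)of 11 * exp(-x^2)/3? 11 * gamma(s/2)/6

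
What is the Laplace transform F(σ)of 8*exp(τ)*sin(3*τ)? 24/((σ - 1)^2 + 9)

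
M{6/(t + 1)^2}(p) -6*pi*(p - 1)/sin(pi*p)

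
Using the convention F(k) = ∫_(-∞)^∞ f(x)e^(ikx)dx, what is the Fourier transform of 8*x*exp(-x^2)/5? 4*I*sqrt(pi)*k*exp(-k^2/4)/5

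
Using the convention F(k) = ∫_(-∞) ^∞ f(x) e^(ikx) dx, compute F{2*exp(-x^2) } 2*sqrt(pi)*exp(-k^2/4) 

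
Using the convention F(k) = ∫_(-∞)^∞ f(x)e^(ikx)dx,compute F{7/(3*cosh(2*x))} 7*pi/(6*cosh(pi*k/4))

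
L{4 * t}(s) 4/s^2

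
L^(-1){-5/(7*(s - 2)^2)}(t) -5*t*exp(2*t)/7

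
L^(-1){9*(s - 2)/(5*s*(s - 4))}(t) 9*exp(2*t)*cosh(2*t)/5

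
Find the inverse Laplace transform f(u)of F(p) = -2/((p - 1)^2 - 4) -exp(u) * sinh(2 * u)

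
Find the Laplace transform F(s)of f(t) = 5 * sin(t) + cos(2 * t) s/(s^2 + 4) + 5/(s^2 + 1)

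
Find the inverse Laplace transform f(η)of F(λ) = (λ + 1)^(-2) η * exp(-η)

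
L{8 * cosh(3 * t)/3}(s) 8 * s/(3 * (s^2 - 9))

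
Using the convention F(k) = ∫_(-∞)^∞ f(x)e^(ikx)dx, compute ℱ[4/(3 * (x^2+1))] 4 * pi * exp(-Abs(k))/3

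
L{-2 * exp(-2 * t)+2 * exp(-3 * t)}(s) 2/(s+3) - 2/(s+2)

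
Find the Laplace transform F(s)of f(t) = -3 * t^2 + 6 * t 6/s^2 - 6/s^3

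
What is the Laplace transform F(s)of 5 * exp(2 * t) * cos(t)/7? 5 * (s - 2)/(7 * ((s - 2)^2 + 1))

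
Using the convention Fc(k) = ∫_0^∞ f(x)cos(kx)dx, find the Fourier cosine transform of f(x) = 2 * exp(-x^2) sqrt(pi) * exp(-k^2/4)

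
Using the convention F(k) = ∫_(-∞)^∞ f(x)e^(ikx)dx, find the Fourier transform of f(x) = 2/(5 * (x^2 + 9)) 2 * pi * exp(-3 * Abs(k))/15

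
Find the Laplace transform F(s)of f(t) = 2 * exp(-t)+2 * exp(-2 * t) 2/(s+1)+2/(s+2)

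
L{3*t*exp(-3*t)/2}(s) 3/(2*(s + 3)^2)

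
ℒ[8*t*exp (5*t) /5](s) 8/ (5*(s - 5) ^2) 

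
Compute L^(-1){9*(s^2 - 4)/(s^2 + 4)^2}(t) 9*t*cos(2*t)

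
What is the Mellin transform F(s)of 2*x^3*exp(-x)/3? 2*gamma(s + 3)/3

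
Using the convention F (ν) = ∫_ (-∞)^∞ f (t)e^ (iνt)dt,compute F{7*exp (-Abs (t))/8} 7/ (4*(ν^2 + 1))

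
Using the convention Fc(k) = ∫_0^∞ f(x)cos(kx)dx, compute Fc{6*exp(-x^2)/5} 3*sqrt(pi)*exp(-k^2/4)/5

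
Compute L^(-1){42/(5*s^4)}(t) 7*t^3/5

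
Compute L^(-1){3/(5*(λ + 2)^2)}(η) 3*η*exp(-2*η)/5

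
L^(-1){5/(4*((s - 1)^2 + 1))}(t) 5*exp(t)*sin(t)/4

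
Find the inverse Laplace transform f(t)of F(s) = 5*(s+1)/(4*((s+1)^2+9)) 5*exp(-t)*cos(3*t)/4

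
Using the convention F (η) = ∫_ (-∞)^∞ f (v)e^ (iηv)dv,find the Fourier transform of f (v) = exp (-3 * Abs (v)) 6/ (η^2 + 9)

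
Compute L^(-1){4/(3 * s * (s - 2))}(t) 4 * exp(t) * sinh(t)/3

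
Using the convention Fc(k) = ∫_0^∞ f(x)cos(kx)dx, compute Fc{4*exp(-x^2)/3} 2*sqrt(pi)*exp(-k^2/4)/3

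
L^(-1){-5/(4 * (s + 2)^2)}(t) -5 * t * exp(-2 * t)/4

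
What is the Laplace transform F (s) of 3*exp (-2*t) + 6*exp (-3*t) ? 6/ (s + 3) + 3/ (s + 2) 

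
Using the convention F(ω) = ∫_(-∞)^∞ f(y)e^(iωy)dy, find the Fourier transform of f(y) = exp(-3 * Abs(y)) 6/(ω^2 + 9)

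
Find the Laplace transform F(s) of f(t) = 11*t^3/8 33/(4*s^4) 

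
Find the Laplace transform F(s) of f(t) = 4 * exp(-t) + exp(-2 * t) 4/(s + 1) + 1/(s + 2) 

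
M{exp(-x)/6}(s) gamma(s)/6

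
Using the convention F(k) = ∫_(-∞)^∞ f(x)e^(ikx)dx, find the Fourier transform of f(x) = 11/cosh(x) 11 * pi/cosh(pi * k/2)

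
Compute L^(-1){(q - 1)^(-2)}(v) v*exp(v)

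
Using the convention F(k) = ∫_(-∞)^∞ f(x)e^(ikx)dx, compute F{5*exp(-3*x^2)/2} 5*sqrt(3)*sqrt(pi)*exp(-k^2/12)/6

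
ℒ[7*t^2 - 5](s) 14/s^3 - 5/s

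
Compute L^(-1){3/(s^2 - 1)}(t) 3 * sinh(t)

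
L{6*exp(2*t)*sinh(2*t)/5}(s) 12/(5*s*(s - 4))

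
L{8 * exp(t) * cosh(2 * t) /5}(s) 8 * (s - 1) /(5 * ((s - 1) ^2-4) ) 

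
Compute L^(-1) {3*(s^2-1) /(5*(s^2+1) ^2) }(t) 3*t*cos(t) /5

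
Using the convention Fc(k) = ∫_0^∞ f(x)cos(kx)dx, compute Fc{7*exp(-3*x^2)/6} 7*sqrt(3)*sqrt(pi)*exp(-k^2/12)/36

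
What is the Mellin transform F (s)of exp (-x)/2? gamma (s)/2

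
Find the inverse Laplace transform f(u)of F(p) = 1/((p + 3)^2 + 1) exp(-3*u)*sin(u)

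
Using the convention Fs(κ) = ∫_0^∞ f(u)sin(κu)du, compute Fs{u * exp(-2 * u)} 4 * κ/(κ^2 + 4)^2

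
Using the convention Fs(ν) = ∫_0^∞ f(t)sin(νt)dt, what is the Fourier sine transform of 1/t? pi/2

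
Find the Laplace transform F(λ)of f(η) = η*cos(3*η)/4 (λ^2-9)/(4*(λ^2 + 9)^2)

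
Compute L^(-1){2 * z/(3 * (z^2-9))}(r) 2 * cosh(3 * r)/3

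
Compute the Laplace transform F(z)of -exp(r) -1/(z - 1)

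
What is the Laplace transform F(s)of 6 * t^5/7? 720/(7 * s^6)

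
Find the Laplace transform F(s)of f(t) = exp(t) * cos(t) (s - 1)/((s - 1)^2 + 1)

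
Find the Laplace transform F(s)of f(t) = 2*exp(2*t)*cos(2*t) 2*(s - 2)/((s - 2)^2 + 4)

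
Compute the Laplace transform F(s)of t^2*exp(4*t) 2/(s - 4)^3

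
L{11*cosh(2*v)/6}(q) 11*q/(6*(q^2 - 4))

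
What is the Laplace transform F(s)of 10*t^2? 20/s^3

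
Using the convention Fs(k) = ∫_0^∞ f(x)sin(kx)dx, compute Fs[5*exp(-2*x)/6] 5*k/(6*(k^2 + 4))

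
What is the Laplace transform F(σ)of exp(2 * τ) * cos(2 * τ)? (σ - 2)/((σ - 2)^2 + 4)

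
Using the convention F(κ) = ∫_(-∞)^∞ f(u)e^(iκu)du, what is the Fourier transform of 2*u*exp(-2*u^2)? sqrt(2)*I*sqrt(pi)*κ*exp(-κ^2/8)/4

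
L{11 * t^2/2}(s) 11/s^3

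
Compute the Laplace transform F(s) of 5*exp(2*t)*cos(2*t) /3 5*(s - 2) /(3*((s - 2) ^2 + 4) ) 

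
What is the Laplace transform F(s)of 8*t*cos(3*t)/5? 8*(s^2 - 9)/(5*(s^2 + 9)^2)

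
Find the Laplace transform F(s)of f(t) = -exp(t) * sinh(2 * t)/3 -2/(3 * (s - 1)^2 - 12)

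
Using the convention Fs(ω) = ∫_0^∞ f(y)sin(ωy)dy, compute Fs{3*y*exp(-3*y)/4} 9*ω/(2*(ω^2 + 9)^2)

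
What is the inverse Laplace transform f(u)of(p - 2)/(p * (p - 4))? exp(2 * u) * cosh(2 * u)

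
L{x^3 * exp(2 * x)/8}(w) 3/(4 * (w - 2)^4)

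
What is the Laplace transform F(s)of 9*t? 9/s^2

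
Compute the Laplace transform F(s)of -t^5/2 -60/s^6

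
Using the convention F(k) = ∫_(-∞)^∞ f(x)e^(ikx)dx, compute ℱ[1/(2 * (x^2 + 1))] pi * exp(-Abs(k))/2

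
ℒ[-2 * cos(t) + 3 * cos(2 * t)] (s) 3 * s/(s^2 + 4) - 2 * s/(s^2 + 1)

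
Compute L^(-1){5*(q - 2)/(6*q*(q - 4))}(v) 5*exp(2*v)*cosh(2*v)/6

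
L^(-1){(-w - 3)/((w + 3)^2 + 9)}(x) -exp(-3*x)*cos(3*x)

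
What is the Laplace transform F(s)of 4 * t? 4/s^2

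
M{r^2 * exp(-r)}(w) gamma(w + 2)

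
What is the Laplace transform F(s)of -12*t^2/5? -24/(5*s^3)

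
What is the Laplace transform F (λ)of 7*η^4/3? 56/λ^5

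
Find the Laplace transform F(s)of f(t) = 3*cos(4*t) 3*s/(s^2 + 16)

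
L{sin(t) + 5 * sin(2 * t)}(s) 10/(s^2 + 4) + 1/(s^2 + 1)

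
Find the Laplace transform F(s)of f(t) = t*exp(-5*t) (s + 5)^(-2)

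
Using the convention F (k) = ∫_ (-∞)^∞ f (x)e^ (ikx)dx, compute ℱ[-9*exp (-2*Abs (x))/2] -18/ (k^2 + 4)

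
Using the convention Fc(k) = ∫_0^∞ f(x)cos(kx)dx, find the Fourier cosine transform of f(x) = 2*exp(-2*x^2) sqrt(2)*sqrt(pi)*exp(-k^2/8)/2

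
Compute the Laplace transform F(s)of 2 2/s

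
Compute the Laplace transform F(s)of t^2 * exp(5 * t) 2/(s - 5)^3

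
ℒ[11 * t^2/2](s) 11/s^3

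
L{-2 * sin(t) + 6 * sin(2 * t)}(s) 12/(s^2 + 4)-2/(s^2 + 1)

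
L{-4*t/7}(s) -4/(7*s^2) 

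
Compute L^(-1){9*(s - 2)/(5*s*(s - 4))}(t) 9*exp(2*t)*cosh(2*t)/5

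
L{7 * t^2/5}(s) 14/(5 * s^3)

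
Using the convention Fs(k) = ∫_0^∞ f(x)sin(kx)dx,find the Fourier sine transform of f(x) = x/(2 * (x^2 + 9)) pi * exp(-3 * k)/4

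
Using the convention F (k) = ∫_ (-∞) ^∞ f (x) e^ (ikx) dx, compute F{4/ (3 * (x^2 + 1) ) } 4 * pi * exp (-Abs (k) ) /3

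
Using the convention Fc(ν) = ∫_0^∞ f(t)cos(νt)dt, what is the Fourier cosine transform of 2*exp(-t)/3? 2/(3*(ν^2+1))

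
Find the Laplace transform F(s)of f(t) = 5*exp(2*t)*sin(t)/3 5/(3*((s - 2)^2 + 1))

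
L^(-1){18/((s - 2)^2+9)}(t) 6*exp(2*t)*sin(3*t)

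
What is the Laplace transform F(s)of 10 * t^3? 60/s^4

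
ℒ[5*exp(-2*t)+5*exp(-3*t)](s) 5/(s+3)+5/(s+2)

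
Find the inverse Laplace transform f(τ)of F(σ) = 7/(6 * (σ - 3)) 7 * exp(3 * τ)/6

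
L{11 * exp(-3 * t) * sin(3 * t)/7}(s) 33/(7 * ((s + 3)^2 + 9))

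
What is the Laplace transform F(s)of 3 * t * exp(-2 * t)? 3/(s + 2)^2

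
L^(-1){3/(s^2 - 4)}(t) 3 * sinh(2 * t)/2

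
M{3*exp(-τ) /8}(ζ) 3*gamma(ζ) /8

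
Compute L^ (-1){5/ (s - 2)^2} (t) 5*t*exp (2*t)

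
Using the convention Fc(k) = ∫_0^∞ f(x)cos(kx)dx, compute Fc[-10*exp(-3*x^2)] -5*sqrt(3)*sqrt(pi)*exp(-k^2/12)/3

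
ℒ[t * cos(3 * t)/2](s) (s^2 - 9)/(2 * (s^2 + 9)^2)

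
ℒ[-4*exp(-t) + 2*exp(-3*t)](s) 2/(s + 3) - 4/(s + 1)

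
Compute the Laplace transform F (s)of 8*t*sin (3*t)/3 16*s/ (s^2 + 9)^2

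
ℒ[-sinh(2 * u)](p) -2/(p^2 - 4)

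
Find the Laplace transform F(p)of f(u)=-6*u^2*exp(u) -12/(p - 1)^3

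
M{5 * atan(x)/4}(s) -5 * pi * sec(pi * s/2)/(8 * s)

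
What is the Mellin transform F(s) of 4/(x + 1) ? 4 * pi * csc(pi * s) 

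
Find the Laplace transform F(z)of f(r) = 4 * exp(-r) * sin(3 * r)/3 4/((z + 1)^2 + 9)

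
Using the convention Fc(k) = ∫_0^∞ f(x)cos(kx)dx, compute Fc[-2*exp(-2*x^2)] -sqrt(2)*sqrt(pi)*exp(-k^2/8)/2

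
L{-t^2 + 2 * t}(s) 2/s^2-2/s^3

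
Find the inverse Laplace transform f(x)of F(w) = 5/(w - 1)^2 5 * x * exp(x)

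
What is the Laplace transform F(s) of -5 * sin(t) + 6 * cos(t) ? 6 * s/(s^2 + 1) - 5/(s^2 + 1) 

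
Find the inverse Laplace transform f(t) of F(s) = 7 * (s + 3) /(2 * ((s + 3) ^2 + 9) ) 7 * exp(-3 * t) * cos(3 * t) /2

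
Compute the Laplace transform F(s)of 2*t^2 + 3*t 4/s^3 + 3/s^2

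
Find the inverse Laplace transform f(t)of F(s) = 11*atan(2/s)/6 11*sin(2*t)/(6*t)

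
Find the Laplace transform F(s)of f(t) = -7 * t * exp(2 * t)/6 -7/(6 * (s - 2)^2)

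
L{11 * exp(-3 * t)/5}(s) 11/(5 * (s + 3))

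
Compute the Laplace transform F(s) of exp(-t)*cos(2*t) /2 (s + 1) /(2*((s + 1) ^2 + 4) ) 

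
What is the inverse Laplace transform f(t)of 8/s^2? 8*t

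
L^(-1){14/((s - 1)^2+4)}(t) 7 * exp(t) * sin(2 * t)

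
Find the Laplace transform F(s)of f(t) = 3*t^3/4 9/(2*s^4)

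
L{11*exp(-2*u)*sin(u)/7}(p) 11/(7*((p + 2)^2 + 1))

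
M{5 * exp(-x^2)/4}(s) 5 * gamma(s/2)/8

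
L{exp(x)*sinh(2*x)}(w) 2/((w - 1)^2 - 4)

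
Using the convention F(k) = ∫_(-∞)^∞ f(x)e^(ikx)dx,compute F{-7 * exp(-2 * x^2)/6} -7 * sqrt(2) * sqrt(pi) * exp(-k^2/8)/12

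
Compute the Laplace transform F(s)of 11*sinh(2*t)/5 22/(5*(s^2 - 4))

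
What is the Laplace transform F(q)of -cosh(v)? -q/(q^2-1)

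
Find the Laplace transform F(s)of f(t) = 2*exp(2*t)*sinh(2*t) 4/(s*(s - 4))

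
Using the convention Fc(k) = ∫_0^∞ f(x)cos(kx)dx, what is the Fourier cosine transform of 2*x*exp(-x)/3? 2*(1 - k^2)/(3*(k^2 + 1)^2)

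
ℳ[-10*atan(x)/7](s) 5*pi*sec(pi*s/2)/(7*s)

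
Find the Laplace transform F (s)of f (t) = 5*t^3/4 15/ (2*s^4)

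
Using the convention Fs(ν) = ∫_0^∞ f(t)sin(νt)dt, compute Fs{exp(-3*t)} ν/(ν^2 + 9)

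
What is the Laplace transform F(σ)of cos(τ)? σ/(σ^2+1)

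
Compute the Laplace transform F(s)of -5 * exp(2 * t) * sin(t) -5/((s - 2)^2 + 1)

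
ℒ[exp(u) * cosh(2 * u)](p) (p - 1)/((p - 1)^2 - 4)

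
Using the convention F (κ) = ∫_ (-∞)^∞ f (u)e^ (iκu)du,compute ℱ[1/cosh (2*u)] pi/ (2*cosh (pi*κ/4))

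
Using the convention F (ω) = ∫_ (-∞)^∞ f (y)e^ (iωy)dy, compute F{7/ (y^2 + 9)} 7*pi*exp (-3*Abs (ω))/3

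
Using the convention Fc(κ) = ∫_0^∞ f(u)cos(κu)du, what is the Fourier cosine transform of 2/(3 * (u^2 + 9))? pi * exp(-3 * κ)/9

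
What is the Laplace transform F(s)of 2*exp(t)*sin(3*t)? 6/((s - 1)^2 + 9)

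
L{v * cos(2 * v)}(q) (q^2 - 4)/(q^2 + 4)^2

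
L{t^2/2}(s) s^(-3) 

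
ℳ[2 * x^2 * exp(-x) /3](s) 2 * gamma(s+2) /3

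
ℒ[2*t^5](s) 240/s^6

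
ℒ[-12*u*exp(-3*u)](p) -12/(p + 3)^2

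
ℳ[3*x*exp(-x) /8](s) 3*gamma(s + 1) /8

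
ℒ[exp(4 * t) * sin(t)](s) 1/((s - 4)^2 + 1)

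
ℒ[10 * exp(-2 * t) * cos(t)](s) 10 * (s + 2)/((s + 2)^2 + 1)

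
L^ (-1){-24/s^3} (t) -12 * t^2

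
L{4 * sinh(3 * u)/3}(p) 4/(p^2 - 9)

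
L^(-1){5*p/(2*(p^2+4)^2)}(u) 5*u*sin(2*u)/8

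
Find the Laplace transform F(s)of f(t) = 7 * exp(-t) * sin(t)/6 7/(6 * ((s + 1)^2 + 1))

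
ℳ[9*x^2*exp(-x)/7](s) 9*gamma(s + 2)/7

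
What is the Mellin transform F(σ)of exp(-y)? gamma(σ)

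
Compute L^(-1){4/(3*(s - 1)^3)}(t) 2*t^2*exp(t)/3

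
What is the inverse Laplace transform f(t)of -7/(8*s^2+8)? -7*sin(t)/8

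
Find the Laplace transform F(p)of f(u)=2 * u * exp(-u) 2/(p+1)^2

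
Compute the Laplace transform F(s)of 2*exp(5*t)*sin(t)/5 2/(5*((s - 5)^2 + 1))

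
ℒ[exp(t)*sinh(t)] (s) 1/(s*(s - 2))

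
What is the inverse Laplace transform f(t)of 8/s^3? 4 * t^2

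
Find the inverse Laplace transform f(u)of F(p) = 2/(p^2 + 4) sin(2*u)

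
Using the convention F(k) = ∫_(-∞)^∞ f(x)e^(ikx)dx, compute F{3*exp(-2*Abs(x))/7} 12/(7*(k^2 + 4))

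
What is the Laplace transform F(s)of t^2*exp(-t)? 2/(s + 1)^3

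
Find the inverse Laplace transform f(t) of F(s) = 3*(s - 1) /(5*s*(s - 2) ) 3*exp(t)*cosh(t) /5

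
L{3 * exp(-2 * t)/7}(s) 3/(7 * (s + 2))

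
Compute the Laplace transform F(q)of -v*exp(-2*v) -1/(q + 2)^2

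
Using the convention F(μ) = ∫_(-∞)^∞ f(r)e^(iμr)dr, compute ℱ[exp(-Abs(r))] 2/(μ^2 + 1)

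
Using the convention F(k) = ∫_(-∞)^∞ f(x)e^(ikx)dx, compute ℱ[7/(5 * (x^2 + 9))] 7 * pi * exp(-3 * Abs(k))/15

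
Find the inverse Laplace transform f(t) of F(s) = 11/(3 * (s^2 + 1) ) 11 * sin(t) /3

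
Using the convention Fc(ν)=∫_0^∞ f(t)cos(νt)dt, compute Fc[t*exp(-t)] (1 - ν^2)/(ν^2 + 1)^2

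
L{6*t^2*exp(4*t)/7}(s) 12/(7*(s - 4)^3)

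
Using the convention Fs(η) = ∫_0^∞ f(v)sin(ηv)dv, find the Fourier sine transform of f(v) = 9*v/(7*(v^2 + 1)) 9*pi*exp(-η)/14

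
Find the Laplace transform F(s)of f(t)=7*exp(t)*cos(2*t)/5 7*(s - 1)/(5*((s - 1)^2 + 4))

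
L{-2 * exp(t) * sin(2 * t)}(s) -4/((s - 1)^2 + 4)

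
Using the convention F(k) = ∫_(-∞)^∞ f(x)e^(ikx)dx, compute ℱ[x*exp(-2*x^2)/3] sqrt(2)*I*sqrt(pi)*k*exp(-k^2/8)/24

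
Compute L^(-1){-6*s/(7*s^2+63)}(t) -6*cos(3*t)/7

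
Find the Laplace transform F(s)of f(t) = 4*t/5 4/(5*s^2)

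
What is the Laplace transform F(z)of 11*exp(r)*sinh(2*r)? 22/((z - 1)^2-4)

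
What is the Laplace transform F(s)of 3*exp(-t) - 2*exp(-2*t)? 3/(s + 1) - 2/(s + 2)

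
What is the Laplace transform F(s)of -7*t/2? -7/(2*s^2)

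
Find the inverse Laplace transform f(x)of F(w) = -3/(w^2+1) -3 * sin(x)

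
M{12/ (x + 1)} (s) 12 * pi * csc (pi * s)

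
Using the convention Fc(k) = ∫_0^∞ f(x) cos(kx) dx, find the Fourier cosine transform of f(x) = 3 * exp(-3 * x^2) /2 sqrt(3) * sqrt(pi) * exp(-k^2/12) /4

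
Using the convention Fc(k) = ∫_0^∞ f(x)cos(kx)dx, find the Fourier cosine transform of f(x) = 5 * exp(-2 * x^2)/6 5 * sqrt(2) * sqrt(pi) * exp(-k^2/8)/24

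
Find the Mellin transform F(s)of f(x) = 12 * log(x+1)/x -12 * pi * csc(pi * s)/(s - 1)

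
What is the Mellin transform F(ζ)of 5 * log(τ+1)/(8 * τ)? -5 * pi * csc(pi * ζ)/(8 * ζ - 8)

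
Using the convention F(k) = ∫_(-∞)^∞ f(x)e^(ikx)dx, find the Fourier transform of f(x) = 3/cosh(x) 3 * pi/cosh(pi * k/2)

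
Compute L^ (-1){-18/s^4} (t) -3*t^3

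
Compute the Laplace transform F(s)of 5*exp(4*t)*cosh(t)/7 5*(s - 4)/(7*((s - 4)^2 - 1))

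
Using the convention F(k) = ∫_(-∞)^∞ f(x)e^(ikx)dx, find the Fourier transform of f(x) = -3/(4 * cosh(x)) -3 * pi/(4 * cosh(pi * k/2))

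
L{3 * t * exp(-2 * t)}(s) 3/(s+2)^2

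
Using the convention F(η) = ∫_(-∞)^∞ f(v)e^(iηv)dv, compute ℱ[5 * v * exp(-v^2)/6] 5 * I * sqrt(pi) * η * exp(-η^2/4)/12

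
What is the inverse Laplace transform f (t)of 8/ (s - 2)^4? 4*t^3*exp (2*t)/3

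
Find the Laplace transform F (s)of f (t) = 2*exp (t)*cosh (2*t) 2*(s - 1)/ ( (s - 1)^2 - 4)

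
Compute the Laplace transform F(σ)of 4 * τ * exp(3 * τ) 4/(σ - 3)^2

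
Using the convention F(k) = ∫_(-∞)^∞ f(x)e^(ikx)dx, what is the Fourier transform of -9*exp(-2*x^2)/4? -9*sqrt(2)*sqrt(pi)*exp(-k^2/8)/8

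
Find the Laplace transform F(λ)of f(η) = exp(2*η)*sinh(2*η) 2/(λ*(λ - 4))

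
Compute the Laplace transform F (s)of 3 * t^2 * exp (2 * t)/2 3/ (s - 2)^3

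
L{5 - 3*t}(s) 5/s - 3/s^2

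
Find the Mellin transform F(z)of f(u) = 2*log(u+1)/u -2*pi*csc(pi*z)/(z - 1)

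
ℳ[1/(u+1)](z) pi*csc(pi*z)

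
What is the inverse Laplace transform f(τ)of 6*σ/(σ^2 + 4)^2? 3*τ*sin(2*τ)/2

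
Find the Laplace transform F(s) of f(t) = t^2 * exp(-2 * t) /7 2/(7 * (s + 2) ^3) 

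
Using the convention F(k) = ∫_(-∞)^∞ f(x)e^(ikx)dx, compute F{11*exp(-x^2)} 11*sqrt(pi)*exp(-k^2/4)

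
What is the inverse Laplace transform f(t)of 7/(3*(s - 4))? 7*exp(4*t)/3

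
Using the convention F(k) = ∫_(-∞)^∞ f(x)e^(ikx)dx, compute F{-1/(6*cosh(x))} -pi/(6*cosh(pi*k/2))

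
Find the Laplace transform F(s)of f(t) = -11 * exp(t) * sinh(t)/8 -11/(8 * s * (s - 2))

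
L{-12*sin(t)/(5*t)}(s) -12*atan(1/s)/5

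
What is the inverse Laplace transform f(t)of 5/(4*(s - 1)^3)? 5*t^2*exp(t)/8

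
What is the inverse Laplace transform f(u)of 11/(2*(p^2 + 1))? 11*sin(u)/2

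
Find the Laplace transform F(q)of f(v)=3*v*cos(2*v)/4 3*(q^2 - 4)/(4*(q^2 + 4)^2)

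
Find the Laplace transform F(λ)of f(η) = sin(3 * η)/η atan(3/λ)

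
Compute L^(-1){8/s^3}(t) 4 * t^2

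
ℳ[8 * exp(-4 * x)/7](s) 2^(3 - 2 * s) * gamma(s)/7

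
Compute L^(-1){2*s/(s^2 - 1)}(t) 2*cosh(t)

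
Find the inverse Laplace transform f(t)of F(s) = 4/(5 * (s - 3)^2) 4 * t * exp(3 * t)/5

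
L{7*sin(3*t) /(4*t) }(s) 7*atan(3/s) /4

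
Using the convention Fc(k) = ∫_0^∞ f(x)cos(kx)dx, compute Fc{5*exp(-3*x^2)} 5*sqrt(3)*sqrt(pi)*exp(-k^2/12)/6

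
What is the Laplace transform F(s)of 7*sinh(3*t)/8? 21/(8*(s^2-9))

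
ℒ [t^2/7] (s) 2/(7 * s^3)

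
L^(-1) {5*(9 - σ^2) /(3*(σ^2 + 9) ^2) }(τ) -5*τ*cos(3*τ) /3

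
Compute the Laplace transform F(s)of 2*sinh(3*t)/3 2/(s^2 - 9)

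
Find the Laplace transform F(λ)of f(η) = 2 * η 2/λ^2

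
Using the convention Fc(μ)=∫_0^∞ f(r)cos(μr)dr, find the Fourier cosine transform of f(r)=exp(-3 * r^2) sqrt(3) * sqrt(pi) * exp(-μ^2/12)/6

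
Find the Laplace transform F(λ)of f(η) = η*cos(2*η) (λ^2 - 4)/(λ^2 + 4)^2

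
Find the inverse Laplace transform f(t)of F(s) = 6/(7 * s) 6/7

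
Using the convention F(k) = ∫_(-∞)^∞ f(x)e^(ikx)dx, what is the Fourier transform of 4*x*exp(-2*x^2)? sqrt(2)*I*sqrt(pi)*k*exp(-k^2/8)/2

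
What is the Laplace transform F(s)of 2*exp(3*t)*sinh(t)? 2/((s - 3)^2-1)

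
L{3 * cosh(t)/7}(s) 3 * s/(7 * (s^2-1))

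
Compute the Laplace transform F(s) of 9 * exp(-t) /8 9/(8 * (s + 1) ) 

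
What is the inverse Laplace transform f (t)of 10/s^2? 10*t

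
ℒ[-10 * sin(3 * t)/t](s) -10 * atan(3/s)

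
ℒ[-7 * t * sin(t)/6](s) -7 * s/(3 * (s^2 + 1)^2)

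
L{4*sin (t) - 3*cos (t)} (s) 4/ (s^2 + 1) - 3*s/ (s^2 + 1)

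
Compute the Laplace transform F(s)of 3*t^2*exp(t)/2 3/(s - 1)^3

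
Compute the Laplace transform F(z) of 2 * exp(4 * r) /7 2/(7 * (z - 4) ) 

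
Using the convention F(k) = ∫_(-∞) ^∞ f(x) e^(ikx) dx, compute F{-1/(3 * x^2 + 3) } -pi * exp(-Abs(k) ) /3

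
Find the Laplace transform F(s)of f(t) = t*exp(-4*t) (s + 4)^(-2)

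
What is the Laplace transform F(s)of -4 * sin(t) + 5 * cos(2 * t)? 5 * s/(s^2 + 4) - 4/(s^2 + 1)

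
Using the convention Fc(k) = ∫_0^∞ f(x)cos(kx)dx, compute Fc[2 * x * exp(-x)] 2 * (1 - k^2)/(k^2+1)^2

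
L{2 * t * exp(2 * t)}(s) 2/(s - 2)^2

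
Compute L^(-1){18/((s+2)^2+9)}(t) 6 * exp(-2 * t) * sin(3 * t)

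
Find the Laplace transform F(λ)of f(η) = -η -1/λ^2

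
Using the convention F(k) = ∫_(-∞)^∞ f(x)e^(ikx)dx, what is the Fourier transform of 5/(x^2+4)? 5*pi*exp(-2*Abs(k))/2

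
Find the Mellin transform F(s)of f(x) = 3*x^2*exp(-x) 3*gamma(s + 2)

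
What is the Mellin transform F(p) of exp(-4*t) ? gamma(p) /4^p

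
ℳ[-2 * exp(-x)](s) -2 * gamma(s)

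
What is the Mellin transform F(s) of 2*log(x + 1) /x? -2*pi*csc(pi*s) /(s - 1) 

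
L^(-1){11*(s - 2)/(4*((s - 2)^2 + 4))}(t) 11*exp(2*t)*cos(2*t)/4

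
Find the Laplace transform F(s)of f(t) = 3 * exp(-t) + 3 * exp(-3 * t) 3/(s + 3) + 3/(s + 1)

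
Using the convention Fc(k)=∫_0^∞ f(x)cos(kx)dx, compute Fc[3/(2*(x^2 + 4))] 3*pi*exp(-2*k)/8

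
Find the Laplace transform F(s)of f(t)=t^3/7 6/(7*s^4)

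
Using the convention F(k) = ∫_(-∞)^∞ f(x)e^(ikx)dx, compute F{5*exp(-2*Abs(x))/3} 20/(3*(k^2 + 4))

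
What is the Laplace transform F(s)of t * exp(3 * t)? (s - 3)^(-2)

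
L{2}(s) 2/s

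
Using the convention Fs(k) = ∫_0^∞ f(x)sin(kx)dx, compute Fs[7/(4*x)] 7*pi/8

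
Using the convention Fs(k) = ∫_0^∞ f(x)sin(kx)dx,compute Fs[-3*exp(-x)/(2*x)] -3*atan(k)/2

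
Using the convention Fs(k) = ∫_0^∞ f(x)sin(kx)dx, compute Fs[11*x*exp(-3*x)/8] 33*k/(4*(k^2 + 9)^2)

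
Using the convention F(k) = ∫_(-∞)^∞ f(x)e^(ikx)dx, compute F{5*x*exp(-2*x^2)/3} 5*sqrt(2)*I*sqrt(pi)*k*exp(-k^2/8)/24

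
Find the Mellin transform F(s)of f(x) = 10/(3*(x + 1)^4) 5*gamma(s)*gamma(4 - s)/9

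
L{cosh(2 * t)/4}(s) s/(4 * (s^2 - 4))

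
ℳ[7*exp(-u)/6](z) 7*gamma(z)/6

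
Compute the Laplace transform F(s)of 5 5/s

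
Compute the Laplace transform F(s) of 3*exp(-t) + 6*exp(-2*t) 6/(s + 2) + 3/(s + 1) 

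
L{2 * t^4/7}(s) 48/(7 * s^5)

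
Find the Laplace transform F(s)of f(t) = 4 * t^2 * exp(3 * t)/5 8/(5 * (s - 3)^3)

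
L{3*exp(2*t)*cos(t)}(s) 3*(s - 2)/((s - 2)^2+1)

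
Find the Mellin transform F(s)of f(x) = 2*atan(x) -pi*sec(pi*s/2)/s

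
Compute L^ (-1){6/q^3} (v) 3*v^2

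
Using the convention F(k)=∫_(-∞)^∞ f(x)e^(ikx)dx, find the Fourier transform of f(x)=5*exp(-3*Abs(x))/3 10/(k^2 + 9)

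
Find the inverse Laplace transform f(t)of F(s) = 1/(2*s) 1/2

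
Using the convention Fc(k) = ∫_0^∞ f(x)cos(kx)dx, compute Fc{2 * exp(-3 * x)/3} 2/(k^2 + 9)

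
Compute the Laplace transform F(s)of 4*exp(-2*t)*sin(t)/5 4/(5*((s + 2)^2 + 1))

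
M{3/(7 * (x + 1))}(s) 3 * pi * csc(pi * s)/7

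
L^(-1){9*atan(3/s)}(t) 9*sin(3*t)/t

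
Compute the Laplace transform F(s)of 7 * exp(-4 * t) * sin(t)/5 7/(5 * ((s + 4)^2 + 1))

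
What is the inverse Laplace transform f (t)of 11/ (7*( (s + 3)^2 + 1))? 11*exp (-3*t)*sin (t)/7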